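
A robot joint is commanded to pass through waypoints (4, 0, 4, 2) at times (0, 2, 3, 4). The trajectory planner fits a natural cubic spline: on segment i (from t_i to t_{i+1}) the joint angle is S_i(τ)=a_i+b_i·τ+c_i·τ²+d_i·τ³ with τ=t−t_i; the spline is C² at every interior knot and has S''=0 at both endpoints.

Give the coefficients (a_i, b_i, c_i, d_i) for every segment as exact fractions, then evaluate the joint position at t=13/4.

Δ: Δ0=-2, Δ1=4, Δ2=-2
row 1: diag=6, rhs=36; c'=1/6, d'=6
row 2: denom=4−1·1/6=23/6; d'=(-36−1·6)/(23/6)=-252/23
back: M2=-252/23
back: M1=6−1/6·-252/23=180/23
M: M0=0, M1=180/23, M2=-252/23, M3=0
seg 0: a=4, c=M0/2=0, d=(M1−M0)/(6·2)=15/23, b=Δ0−h0·(2M0+M1)/6=-106/23
seg 1: a=0, c=M1/2=90/23, d=(M2−M1)/(6·1)=-72/23, b=Δ1−h1·(2M1+M2)/6=74/23
seg 2: a=4, c=M2/2=-126/23, d=(M3−M2)/(6·1)=42/23, b=Δ2−h2·(2M2+M3)/6=38/23
t_q=13/4 → seg 2, τ=1/4; S=4+38/23·τ+-126/23·τ²+42/23·τ³=3017/736

  seg 0: a=4 b=-106/23 c=0 d=15/23
  seg 1: a=0 b=74/23 c=90/23 d=-72/23
  seg 2: a=4 b=38/23 c=-126/23 d=42/23
S(13/4) = 3017/736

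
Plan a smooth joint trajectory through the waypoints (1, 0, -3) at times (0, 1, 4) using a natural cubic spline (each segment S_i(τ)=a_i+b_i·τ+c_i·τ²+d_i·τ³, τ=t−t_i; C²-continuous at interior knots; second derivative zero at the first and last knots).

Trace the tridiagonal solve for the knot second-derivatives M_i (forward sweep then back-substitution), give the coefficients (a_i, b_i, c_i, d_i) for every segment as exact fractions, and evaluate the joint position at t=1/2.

  seg 0: a=1 b=-1 c=0 d=0
  seg 1: a=0 b=-1 c=0 d=0
S(1/2) = 1/2

Δ: Δ0=-1, Δ1=-1
row 1: diag=8, rhs=0; c'=3/8, d'=0
back: M1=0
M: M0=0, M1=0, M2=0
seg 0: a=1, c=M0/2=0, d=(M1−M0)/(6·1)=0, b=Δ0−h0·(2M0+M1)/6=-1
seg 1: a=0, c=M1/2=0, d=(M2−M1)/(6·3)=0, b=Δ1−h1·(2M1+M2)/6=-1
t_q=1/2 → seg 0, τ=1/2; S=1+-1·τ+0·τ²+0·τ³=1/2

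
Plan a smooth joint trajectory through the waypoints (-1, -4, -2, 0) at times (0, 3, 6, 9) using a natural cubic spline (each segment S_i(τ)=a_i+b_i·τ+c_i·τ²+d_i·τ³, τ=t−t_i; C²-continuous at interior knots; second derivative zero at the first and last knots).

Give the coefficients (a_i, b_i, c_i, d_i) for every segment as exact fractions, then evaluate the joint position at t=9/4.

Δ: Δ0=-1, Δ1=2/3, Δ2=2/3
row 1: diag=12, rhs=10; c'=1/4, d'=5/6
row 2: denom=12−3·1/4=45/4; d'=(0−3·5/6)/(45/4)=-2/9
back: M2=-2/9
back: M1=5/6−1/4·-2/9=8/9
M: M0=0, M1=8/9, M2=-2/9, M3=0
seg 0: a=-1, c=M0/2=0, d=(M1−M0)/(6·3)=4/81, b=Δ0−h0·(2M0+M1)/6=-13/9
seg 1: a=-4, c=M1/2=4/9, d=(M2−M1)/(6·3)=-5/81, b=Δ1−h1·(2M1+M2)/6=-1/9
seg 2: a=-2, c=M2/2=-1/9, d=(M3−M2)/(6·3)=1/81, b=Δ2−h2·(2M2+M3)/6=8/9
t_q=9/4 → seg 0, τ=9/4; S=-1+-13/9·τ+0·τ²+4/81·τ³=-59/16

  seg 0: a=-1 b=-13/9 c=0 d=4/81
  seg 1: a=-4 b=-1/9 c=4/9 d=-5/81
  seg 2: a=-2 b=8/9 c=-1/9 d=1/81
S(9/4) = -59/16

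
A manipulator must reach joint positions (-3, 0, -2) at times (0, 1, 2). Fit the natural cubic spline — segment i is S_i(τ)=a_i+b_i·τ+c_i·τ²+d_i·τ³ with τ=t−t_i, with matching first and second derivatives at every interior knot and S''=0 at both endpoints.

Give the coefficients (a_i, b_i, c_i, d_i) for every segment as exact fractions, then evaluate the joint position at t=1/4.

  seg 0: a=-3 b=17/4 c=0 d=-5/4
  seg 1: a=0 b=1/2 c=-15/4 d=5/4
S(1/4) = -501/256

Δ: Δ0=3, Δ1=-2
row 1: diag=4, rhs=-30; c'=1/4, d'=-15/2
back: M1=-15/2
M: M0=0, M1=-15/2, M2=0
seg 0: a=-3, c=M0/2=0, d=(M1−M0)/(6·1)=-5/4, b=Δ0−h0·(2M0+M1)/6=17/4
seg 1: a=0, c=M1/2=-15/4, d=(M2−M1)/(6·1)=5/4, b=Δ1−h1·(2M1+M2)/6=1/2
t_q=1/4 → seg 0, τ=1/4; S=-3+17/4·τ+0·τ²+-5/4·τ³=-501/256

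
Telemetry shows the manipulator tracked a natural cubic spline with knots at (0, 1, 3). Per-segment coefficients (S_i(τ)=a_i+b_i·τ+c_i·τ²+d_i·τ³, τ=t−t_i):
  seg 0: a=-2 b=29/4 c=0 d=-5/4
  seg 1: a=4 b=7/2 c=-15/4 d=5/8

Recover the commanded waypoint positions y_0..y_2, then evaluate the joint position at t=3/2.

y_0 = S_0(0) = a_0 = -2
y_1 = S_1(0) = a_1 = 4
y_2 = S_1(2) = 1
t_q=3/2 is in segment 1 (τ=1/2); S_1(τ)=313/64

y_0=-2 y_1=4 y_2=1
S(3/2) = 313/64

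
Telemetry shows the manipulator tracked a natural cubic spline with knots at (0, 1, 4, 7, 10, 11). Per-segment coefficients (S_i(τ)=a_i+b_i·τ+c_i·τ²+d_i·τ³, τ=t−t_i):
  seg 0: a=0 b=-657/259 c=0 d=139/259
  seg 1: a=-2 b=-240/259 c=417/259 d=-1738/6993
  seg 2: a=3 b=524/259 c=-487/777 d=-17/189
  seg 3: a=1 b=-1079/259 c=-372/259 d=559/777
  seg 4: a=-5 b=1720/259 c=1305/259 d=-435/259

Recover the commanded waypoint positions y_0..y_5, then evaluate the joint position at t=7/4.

y_0 = S_0(0) = a_0 = 0
y_1 = S_1(0) = a_1 = -2
y_2 = S_2(0) = a_2 = 3
y_3 = S_3(0) = a_3 = 1
y_4 = S_4(0) = a_4 = -5
y_5 = S_4(1) = 5
t_q=7/4 is in segment 1 (τ=3/4); S_1(τ)=-15699/8288

y_0=0 y_1=-2 y_2=3 y_3=1 y_4=-5 y_5=5
S(7/4) = -15699/8288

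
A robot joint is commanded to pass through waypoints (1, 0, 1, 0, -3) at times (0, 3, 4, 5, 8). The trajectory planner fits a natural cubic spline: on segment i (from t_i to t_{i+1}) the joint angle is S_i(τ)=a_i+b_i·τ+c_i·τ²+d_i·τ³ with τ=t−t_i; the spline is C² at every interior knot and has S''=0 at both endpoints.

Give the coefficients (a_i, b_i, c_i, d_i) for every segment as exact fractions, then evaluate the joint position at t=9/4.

  seg 0: a=1 b=-21/20 c=0 d=43/540
  seg 1: a=0 b=11/10 c=43/60 d=-49/60
  seg 2: a=1 b=1/12 c=-26/15 d=13/20
  seg 3: a=0 b=-43/30 c=13/60 d=-13/540
S(9/4) = -583/1280

Δ: Δ0=-1/3, Δ1=1, Δ2=-1, Δ3=-1
row 1: diag=8, rhs=8; c'=1/8, d'=1
row 2: denom=4−1·1/8=31/8; d'=(-12−1·1)/(31/8)=-104/31
row 3: denom=8−1·8/31=240/31; d'=(0−1·-104/31)/(240/31)=13/30
back: M3=13/30
back: M2=-104/31−8/31·13/30=-52/15
back: M1=1−1/8·-52/15=43/30
M: M0=0, M1=43/30, M2=-52/15, M3=13/30, M4=0
seg 0: a=1, c=M0/2=0, d=(M1−M0)/(6·3)=43/540, b=Δ0−h0·(2M0+M1)/6=-21/20
seg 1: a=0, c=M1/2=43/60, d=(M2−M1)/(6·1)=-49/60, b=Δ1−h1·(2M1+M2)/6=11/10
seg 2: a=1, c=M2/2=-26/15, d=(M3−M2)/(6·1)=13/20, b=Δ2−h2·(2M2+M3)/6=1/12
seg 3: a=0, c=M3/2=13/60, d=(M4−M3)/(6·3)=-13/540, b=Δ3−h3·(2M3+M4)/6=-43/30
t_q=9/4 → seg 0, τ=9/4; S=1+-21/20·τ+0·τ²+43/540·τ³=-583/1280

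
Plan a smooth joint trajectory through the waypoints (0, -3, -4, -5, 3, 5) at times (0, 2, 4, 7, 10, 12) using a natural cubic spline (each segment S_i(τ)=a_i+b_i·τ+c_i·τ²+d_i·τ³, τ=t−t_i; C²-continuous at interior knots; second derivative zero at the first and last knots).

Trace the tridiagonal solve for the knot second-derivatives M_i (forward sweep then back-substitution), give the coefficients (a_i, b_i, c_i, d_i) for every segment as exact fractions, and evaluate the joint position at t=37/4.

Δ: Δ0=-3/2, Δ1=-1/2, Δ2=-1/3, Δ3=8/3, Δ4=1
row 1: diag=8, rhs=6; c'=1/4, d'=3/4
row 2: denom=10−2·1/4=19/2; d'=(1−2·3/4)/(19/2)=-1/19
row 3: denom=12−3·6/19=210/19; d'=(18−3·-1/19)/(210/19)=23/14
row 4: denom=10−3·19/70=643/70; d'=(-10−3·23/14)/(643/70)=-1045/643
back: M4=-1045/643
back: M3=23/14−19/70·-1045/643=1340/643
back: M2=-1/19−6/19·1340/643=-457/643
back: M1=3/4−1/4·-457/643=1193/1286
M: M0=0, M1=1193/1286, M2=-457/643, M3=1340/643, M4=-1045/643, M5=0
seg 0: a=0, c=M0/2=0, d=(M1−M0)/(6·2)=1193/15432, b=Δ0−h0·(2M0+M1)/6=-3490/1929
seg 1: a=-3, c=M1/2=1193/2572, d=(M2−M1)/(6·2)=-2107/15432, b=Δ1−h1·(2M1+M2)/6=-3401/3858
seg 2: a=-4, c=M2/2=-457/1286, d=(M3−M2)/(6·3)=599/3858, b=Δ2−h2·(2M2+M3)/6=-1282/1929
seg 3: a=-5, c=M3/2=670/643, d=(M4−M3)/(6·3)=-265/1286, b=Δ3−h3·(2M3+M4)/6=5383/3858
seg 4: a=3, c=M4/2=-1045/1286, d=(M5−M4)/(6·2)=1045/7716, b=Δ4−h4·(2M4+M5)/6=4019/1929
t_q=37/4 → seg 3, τ=9/4; S=-5+5383/3858·τ+670/643·τ²+-265/1286·τ³=87839/82304

  seg 0: a=0 b=-3490/1929 c=0 d=1193/15432
  seg 1: a=-3 b=-3401/3858 c=1193/2572 d=-2107/15432
  seg 2: a=-4 b=-1282/1929 c=-457/1286 d=599/3858
  seg 3: a=-5 b=5383/3858 c=670/643 d=-265/1286
  seg 4: a=3 b=4019/1929 c=-1045/1286 d=1045/7716
S(37/4) = 87839/82304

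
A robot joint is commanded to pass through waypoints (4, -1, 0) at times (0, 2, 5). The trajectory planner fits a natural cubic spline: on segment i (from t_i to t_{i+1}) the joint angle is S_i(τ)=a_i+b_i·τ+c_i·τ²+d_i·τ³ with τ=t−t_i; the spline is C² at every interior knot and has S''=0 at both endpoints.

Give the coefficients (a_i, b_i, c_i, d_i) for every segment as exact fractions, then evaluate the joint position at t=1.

Δ: Δ0=-5/2, Δ1=1/3
row 1: diag=10, rhs=17; c'=3/10, d'=17/10
back: M1=17/10
M: M0=0, M1=17/10, M2=0
seg 0: a=4, c=M0/2=0, d=(M1−M0)/(6·2)=17/120, b=Δ0−h0·(2M0+M1)/6=-46/15
seg 1: a=-1, c=M1/2=17/20, d=(M2−M1)/(6·3)=-17/180, b=Δ1−h1·(2M1+M2)/6=-41/30
t_q=1 → seg 0, τ=1; S=4+-46/15·τ+0·τ²+17/120·τ³=43/40

  seg 0: a=4 b=-46/15 c=0 d=17/120
  seg 1: a=-1 b=-41/30 c=17/20 d=-17/180
S(1) = 43/40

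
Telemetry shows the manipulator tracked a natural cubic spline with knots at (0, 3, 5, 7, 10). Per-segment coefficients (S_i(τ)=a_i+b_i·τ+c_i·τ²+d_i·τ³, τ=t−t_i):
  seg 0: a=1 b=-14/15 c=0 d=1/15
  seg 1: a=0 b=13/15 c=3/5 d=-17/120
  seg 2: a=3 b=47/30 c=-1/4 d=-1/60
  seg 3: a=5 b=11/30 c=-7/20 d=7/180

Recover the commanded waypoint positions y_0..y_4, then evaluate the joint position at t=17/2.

y_0=1 y_1=0 y_2=3 y_3=5 y_4=4
S(17/2) = 783/160

y_0 = S_0(0) = a_0 = 1
y_1 = S_1(0) = a_1 = 0
y_2 = S_2(0) = a_2 = 3
y_3 = S_3(0) = a_3 = 5
y_4 = S_3(3) = 4
t_q=17/2 is in segment 3 (τ=3/2); S_3(τ)=783/160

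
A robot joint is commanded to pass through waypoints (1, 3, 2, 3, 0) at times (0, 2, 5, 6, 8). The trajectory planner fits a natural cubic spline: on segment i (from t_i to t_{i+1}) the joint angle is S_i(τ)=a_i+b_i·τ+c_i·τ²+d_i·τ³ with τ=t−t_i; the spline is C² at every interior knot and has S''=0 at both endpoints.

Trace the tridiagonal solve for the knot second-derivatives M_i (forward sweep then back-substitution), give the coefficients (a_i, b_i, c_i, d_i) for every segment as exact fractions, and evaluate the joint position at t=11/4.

Δ: Δ0=1, Δ1=-1/3, Δ2=1, Δ3=-3/2
row 1: diag=10, rhs=-8; c'=3/10, d'=-4/5
row 2: denom=8−3·3/10=71/10; d'=(8−3·-4/5)/(71/10)=104/71
row 3: denom=6−1·10/71=416/71; d'=(-15−1·104/71)/(416/71)=-1169/416
back: M3=-1169/416
back: M2=104/71−10/71·-1169/416=387/208
back: M1=-4/5−3/10·387/208=-565/416
M: M0=0, M1=-565/416, M2=387/208, M3=-1169/416, M4=0
seg 0: a=1, c=M0/2=0, d=(M1−M0)/(6·2)=-565/4992, b=Δ0−h0·(2M0+M1)/6=1813/1248
seg 1: a=3, c=M1/2=-565/832, d=(M2−M1)/(6·3)=103/576, b=Δ1−h1·(2M1+M2)/6=59/624
seg 2: a=2, c=M2/2=387/416, d=(M3−M2)/(6·1)=-1943/2496, b=Δ2−h2·(2M2+M3)/6=2117/2496
seg 3: a=3, c=M3/2=-1169/832, d=(M4−M3)/(6·2)=1169/4992, b=Δ3−h3·(2M3+M4)/6=233/624
t_q=11/4 → seg 1, τ=3/4; S=3+59/624·τ+-565/832·τ²+103/576·τ³=147197/53248

  seg 0: a=1 b=1813/1248 c=0 d=-565/4992
  seg 1: a=3 b=59/624 c=-565/832 d=103/576
  seg 2: a=2 b=2117/2496 c=387/416 d=-1943/2496
  seg 3: a=3 b=233/624 c=-1169/832 d=1169/4992
S(11/4) = 147197/53248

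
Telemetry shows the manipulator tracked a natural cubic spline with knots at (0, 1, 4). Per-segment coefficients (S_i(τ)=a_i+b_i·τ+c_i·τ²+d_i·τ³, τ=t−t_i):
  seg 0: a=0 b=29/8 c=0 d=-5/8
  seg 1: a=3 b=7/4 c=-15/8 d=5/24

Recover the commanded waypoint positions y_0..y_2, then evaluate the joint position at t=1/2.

y_0 = S_0(0) = a_0 = 0
y_1 = S_1(0) = a_1 = 3
y_2 = S_1(3) = -3
t_q=1/2 is in segment 0 (τ=1/2); S_0(τ)=111/64

y_0=0 y_1=3 y_2=-3
S(1/2) = 111/64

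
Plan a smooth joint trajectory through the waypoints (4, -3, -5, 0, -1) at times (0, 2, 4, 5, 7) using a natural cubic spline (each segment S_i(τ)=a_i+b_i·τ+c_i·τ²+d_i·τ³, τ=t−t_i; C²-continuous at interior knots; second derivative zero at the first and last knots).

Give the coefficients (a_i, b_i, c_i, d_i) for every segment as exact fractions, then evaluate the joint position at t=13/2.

Δ: Δ0=-7/2, Δ1=-1, Δ2=5, Δ3=-1/2
row 1: diag=8, rhs=15; c'=1/4, d'=15/8
row 2: denom=6−2·1/4=11/2; d'=(36−2·15/8)/(11/2)=129/22
row 3: denom=6−1·2/11=64/11; d'=(-33−1·129/22)/(64/11)=-855/128
back: M3=-855/128
back: M2=129/22−2/11·-855/128=453/64
back: M1=15/8−1/4·453/64=27/256
M: M0=0, M1=27/256, M2=453/64, M3=-855/128, M4=0
seg 0: a=4, c=M0/2=0, d=(M1−M0)/(6·2)=9/1024, b=Δ0−h0·(2M0+M1)/6=-905/256
seg 1: a=-3, c=M1/2=27/512, d=(M2−M1)/(6·2)=595/1024, b=Δ1−h1·(2M1+M2)/6=-439/128
seg 2: a=-5, c=M2/2=453/128, d=(M3−M2)/(6·1)=-587/256, b=Δ2−h2·(2M2+M3)/6=961/256
seg 3: a=0, c=M3/2=-855/256, d=(M4−M3)/(6·2)=285/512, b=Δ3−h3·(2M3+M4)/6=253/64
t_q=13/2 → seg 3, τ=3/2; S=0+253/64·τ+-855/256·τ²+285/512·τ³=1203/4096

  seg 0: a=4 b=-905/256 c=0 d=9/1024
  seg 1: a=-3 b=-439/128 c=27/512 d=595/1024
  seg 2: a=-5 b=961/256 c=453/128 d=-587/256
  seg 3: a=0 b=253/64 c=-855/256 d=285/512
S(13/2) = 1203/4096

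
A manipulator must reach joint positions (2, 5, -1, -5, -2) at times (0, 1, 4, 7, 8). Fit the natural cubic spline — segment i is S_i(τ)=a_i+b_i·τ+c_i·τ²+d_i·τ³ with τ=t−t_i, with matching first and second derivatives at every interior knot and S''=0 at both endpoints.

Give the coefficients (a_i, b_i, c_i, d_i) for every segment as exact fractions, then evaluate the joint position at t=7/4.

  seg 0: a=2 b=571/156 c=0 d=-103/156
  seg 1: a=5 b=131/78 c=-103/52 d=353/1404
  seg 2: a=-1 b=-41/12 c=11/39 d=193/1404
  seg 3: a=-5 b=155/78 c=79/52 d=-79/156
S(7/4) = 17477/3328

Δ: Δ0=3, Δ1=-2, Δ2=-4/3, Δ3=3
row 1: diag=8, rhs=-30; c'=3/8, d'=-15/4
row 2: denom=12−3·3/8=87/8; d'=(4−3·-15/4)/(87/8)=122/87
row 3: denom=8−3·8/29=208/29; d'=(26−3·122/87)/(208/29)=79/26
back: M3=79/26
back: M2=122/87−8/29·79/26=22/39
back: M1=-15/4−3/8·22/39=-103/26
M: M0=0, M1=-103/26, M2=22/39, M3=79/26, M4=0
seg 0: a=2, c=M0/2=0, d=(M1−M0)/(6·1)=-103/156, b=Δ0−h0·(2M0+M1)/6=571/156
seg 1: a=5, c=M1/2=-103/52, d=(M2−M1)/(6·3)=353/1404, b=Δ1−h1·(2M1+M2)/6=131/78
seg 2: a=-1, c=M2/2=11/39, d=(M3−M2)/(6·3)=193/1404, b=Δ2−h2·(2M2+M3)/6=-41/12
seg 3: a=-5, c=M3/2=79/52, d=(M4−M3)/(6·1)=-79/156, b=Δ3−h3·(2M3+M4)/6=155/78
t_q=7/4 → seg 1, τ=3/4; S=5+131/78·τ+-103/52·τ²+353/1404·τ³=17477/3328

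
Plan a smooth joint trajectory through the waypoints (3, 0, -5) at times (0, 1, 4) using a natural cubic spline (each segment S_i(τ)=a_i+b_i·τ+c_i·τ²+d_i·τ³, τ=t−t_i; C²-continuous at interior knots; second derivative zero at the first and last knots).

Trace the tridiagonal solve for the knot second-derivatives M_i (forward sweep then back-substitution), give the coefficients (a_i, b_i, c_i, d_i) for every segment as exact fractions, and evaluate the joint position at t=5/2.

Δ: Δ0=-3, Δ1=-5/3
row 1: diag=8, rhs=8; c'=3/8, d'=1
back: M1=1
M: M0=0, M1=1, M2=0
seg 0: a=3, c=M0/2=0, d=(M1−M0)/(6·1)=1/6, b=Δ0−h0·(2M0+M1)/6=-19/6
seg 1: a=0, c=M1/2=1/2, d=(M2−M1)/(6·3)=-1/18, b=Δ1−h1·(2M1+M2)/6=-8/3
t_q=5/2 → seg 1, τ=3/2; S=0+-8/3·τ+1/2·τ²+-1/18·τ³=-49/16

  seg 0: a=3 b=-19/6 c=0 d=1/6
  seg 1: a=0 b=-8/3 c=1/2 d=-1/18
S(5/2) = -49/16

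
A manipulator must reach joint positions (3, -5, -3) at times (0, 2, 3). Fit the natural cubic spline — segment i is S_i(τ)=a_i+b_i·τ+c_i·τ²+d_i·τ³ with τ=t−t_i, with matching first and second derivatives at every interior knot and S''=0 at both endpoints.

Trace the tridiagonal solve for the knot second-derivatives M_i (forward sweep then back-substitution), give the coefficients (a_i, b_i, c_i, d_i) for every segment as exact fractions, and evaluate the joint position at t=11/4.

  seg 0: a=3 b=-6 c=0 d=1/2
  seg 1: a=-5 b=0 c=3 d=-1
S(11/4) = -239/64

Δ: Δ0=-4, Δ1=2
row 1: diag=6, rhs=36; c'=1/6, d'=6
back: M1=6
M: M0=0, M1=6, M2=0
seg 0: a=3, c=M0/2=0, d=(M1−M0)/(6·2)=1/2, b=Δ0−h0·(2M0+M1)/6=-6
seg 1: a=-5, c=M1/2=3, d=(M2−M1)/(6·1)=-1, b=Δ1−h1·(2M1+M2)/6=0
t_q=11/4 → seg 1, τ=3/4; S=-5+0·τ+3·τ²+-1·τ³=-239/64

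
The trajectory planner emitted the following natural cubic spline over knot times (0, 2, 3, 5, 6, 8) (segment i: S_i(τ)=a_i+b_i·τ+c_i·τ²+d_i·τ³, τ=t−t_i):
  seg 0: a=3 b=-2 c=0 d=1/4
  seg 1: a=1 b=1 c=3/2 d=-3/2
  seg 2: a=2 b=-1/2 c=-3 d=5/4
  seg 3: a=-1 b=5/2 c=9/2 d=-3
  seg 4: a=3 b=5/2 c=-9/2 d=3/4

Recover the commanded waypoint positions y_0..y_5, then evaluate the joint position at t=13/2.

y_0 = S_0(0) = a_0 = 3
y_1 = S_1(0) = a_1 = 1
y_2 = S_2(0) = a_2 = 2
y_3 = S_3(0) = a_3 = -1
y_4 = S_4(0) = a_4 = 3
y_5 = S_4(2) = -4
t_q=13/2 is in segment 4 (τ=1/2); S_4(τ)=103/32

y_0=3 y_1=1 y_2=2 y_3=-1 y_4=3 y_5=-4
S(13/2) = 103/32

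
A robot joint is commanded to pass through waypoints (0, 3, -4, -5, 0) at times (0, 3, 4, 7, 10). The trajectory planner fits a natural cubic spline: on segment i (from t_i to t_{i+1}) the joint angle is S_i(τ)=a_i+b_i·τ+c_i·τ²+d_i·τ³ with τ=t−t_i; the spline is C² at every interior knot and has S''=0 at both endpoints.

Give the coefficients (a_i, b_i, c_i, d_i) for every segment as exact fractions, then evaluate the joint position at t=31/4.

Δ: Δ0=1, Δ1=-7, Δ2=-1/3, Δ3=5/3
row 1: diag=8, rhs=-48; c'=1/8, d'=-6
row 2: denom=8−1·1/8=63/8; d'=(40−1·-6)/(63/8)=368/63
row 3: denom=12−3·8/21=76/7; d'=(12−3·368/63)/(76/7)=-29/57
back: M3=-29/57
back: M2=368/63−8/21·-29/57=344/57
back: M1=-6−1/8·344/57=-385/57
M: M0=0, M1=-385/57, M2=344/57, M3=-29/57, M4=0
seg 0: a=0, c=M0/2=0, d=(M1−M0)/(6·3)=-385/1026, b=Δ0−h0·(2M0+M1)/6=499/114
seg 1: a=3, c=M1/2=-385/114, d=(M2−M1)/(6·1)=81/38, b=Δ1−h1·(2M1+M2)/6=-328/57
seg 2: a=-4, c=M2/2=172/57, d=(M3−M2)/(6·3)=-373/1026, b=Δ2−h2·(2M2+M3)/6=-697/114
seg 3: a=-5, c=M3/2=-29/114, d=(M4−M3)/(6·3)=29/1026, b=Δ3−h3·(2M3+M4)/6=124/57
t_q=31/4 → seg 3, τ=3/4; S=-5+124/57·τ+-29/114·τ²+29/1026·τ³=-8511/2432

  seg 0: a=0 b=499/114 c=0 d=-385/1026
  seg 1: a=3 b=-328/57 c=-385/114 d=81/38
  seg 2: a=-4 b=-697/114 c=172/57 d=-373/1026
  seg 3: a=-5 b=124/57 c=-29/114 d=29/1026
S(31/4) = -8511/2432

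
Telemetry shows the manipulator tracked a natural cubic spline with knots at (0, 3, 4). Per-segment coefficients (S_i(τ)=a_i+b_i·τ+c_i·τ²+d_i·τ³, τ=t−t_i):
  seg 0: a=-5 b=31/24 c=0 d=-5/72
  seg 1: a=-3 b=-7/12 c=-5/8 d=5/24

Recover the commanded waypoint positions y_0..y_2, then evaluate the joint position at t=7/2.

y_0 = S_0(0) = a_0 = -5
y_1 = S_1(0) = a_1 = -3
y_2 = S_1(1) = -4
t_q=7/2 is in segment 1 (τ=1/2); S_1(τ)=-219/64

y_0=-5 y_1=-3 y_2=-4
S(7/2) = -219/64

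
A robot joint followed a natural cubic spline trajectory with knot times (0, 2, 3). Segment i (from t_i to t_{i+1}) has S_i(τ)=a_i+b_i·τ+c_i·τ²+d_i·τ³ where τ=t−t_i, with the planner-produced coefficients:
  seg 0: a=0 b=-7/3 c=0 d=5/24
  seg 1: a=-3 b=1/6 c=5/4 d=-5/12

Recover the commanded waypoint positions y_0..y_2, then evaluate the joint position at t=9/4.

y_0=0 y_1=-3 y_2=-2
S(9/4) = -739/256

y_0 = S_0(0) = a_0 = 0
y_1 = S_1(0) = a_1 = -3
y_2 = S_1(1) = -2
t_q=9/4 is in segment 1 (τ=1/4); S_1(τ)=-739/256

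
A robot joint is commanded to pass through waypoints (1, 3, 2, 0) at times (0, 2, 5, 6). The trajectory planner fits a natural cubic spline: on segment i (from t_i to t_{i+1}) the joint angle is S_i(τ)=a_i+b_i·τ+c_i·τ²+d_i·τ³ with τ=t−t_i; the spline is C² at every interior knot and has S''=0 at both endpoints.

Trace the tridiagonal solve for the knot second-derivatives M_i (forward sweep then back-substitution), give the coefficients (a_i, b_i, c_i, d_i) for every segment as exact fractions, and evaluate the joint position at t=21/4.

  seg 0: a=1 b=247/213 c=0 d=-17/426
  seg 1: a=3 b=145/213 c=-17/71 d=-7/213
  seg 2: a=2 b=-350/213 c=-38/71 d=38/213
S(21/4) = 3541/2272

Δ: Δ0=1, Δ1=-1/3, Δ2=-2
row 1: diag=10, rhs=-8; c'=3/10, d'=-4/5
row 2: denom=8−3·3/10=71/10; d'=(-10−3·-4/5)/(71/10)=-76/71
back: M2=-76/71
back: M1=-4/5−3/10·-76/71=-34/71
M: M0=0, M1=-34/71, M2=-76/71, M3=0
seg 0: a=1, c=M0/2=0, d=(M1−M0)/(6·2)=-17/426, b=Δ0−h0·(2M0+M1)/6=247/213
seg 1: a=3, c=M1/2=-17/71, d=(M2−M1)/(6·3)=-7/213, b=Δ1−h1·(2M1+M2)/6=145/213
seg 2: a=2, c=M2/2=-38/71, d=(M3−M2)/(6·1)=38/213, b=Δ2−h2·(2M2+M3)/6=-350/213
t_q=21/4 → seg 2, τ=1/4; S=2+-350/213·τ+-38/71·τ²+38/213·τ³=3541/2272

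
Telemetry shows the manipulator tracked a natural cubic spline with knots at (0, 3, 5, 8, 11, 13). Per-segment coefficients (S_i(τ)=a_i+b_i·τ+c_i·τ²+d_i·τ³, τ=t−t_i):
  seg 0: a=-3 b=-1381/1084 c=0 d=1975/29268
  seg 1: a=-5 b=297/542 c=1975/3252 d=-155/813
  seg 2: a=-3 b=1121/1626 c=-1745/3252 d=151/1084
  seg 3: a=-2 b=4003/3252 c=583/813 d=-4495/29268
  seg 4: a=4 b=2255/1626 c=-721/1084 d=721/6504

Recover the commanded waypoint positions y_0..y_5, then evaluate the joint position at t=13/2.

y_0=-3 y_1=-5 y_2=-3 y_3=-2 y_4=4 y_5=5
S(13/2) = -23441/8672

y_0 = S_0(0) = a_0 = -3
y_1 = S_1(0) = a_1 = -5
y_2 = S_2(0) = a_2 = -3
y_3 = S_3(0) = a_3 = -2
y_4 = S_4(0) = a_4 = 4
y_5 = S_4(2) = 5
t_q=13/2 is in segment 2 (τ=3/2); S_2(τ)=-23441/8672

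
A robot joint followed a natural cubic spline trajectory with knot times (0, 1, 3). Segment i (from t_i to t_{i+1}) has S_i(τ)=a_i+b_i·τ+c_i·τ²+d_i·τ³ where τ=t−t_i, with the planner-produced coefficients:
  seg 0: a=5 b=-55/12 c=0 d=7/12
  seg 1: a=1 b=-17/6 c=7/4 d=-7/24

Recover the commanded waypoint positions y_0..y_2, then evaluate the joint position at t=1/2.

y_0 = S_0(0) = a_0 = 5
y_1 = S_1(0) = a_1 = 1
y_2 = S_1(2) = 0
t_q=1/2 is in segment 0 (τ=1/2); S_0(τ)=89/32

y_0=5 y_1=1 y_2=0
S(1/2) = 89/32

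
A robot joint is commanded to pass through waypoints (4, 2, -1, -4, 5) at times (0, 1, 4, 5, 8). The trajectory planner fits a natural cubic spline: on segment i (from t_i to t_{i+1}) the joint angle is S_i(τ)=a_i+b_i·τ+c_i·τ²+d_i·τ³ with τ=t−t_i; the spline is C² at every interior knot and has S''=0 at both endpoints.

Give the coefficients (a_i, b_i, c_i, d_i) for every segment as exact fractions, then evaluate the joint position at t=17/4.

  seg 0: a=4 b=-331/144 c=0 d=43/144
  seg 1: a=2 b=-101/72 c=43/48 d=-329/1296
  seg 2: a=-1 b=-415/144 c=-25/18 d=61/48
  seg 3: a=-4 b=-133/72 c=349/144 d=-349/1296
S(17/4) = -5491/3072

Δ: Δ0=-2, Δ1=-1, Δ2=-3, Δ3=3
row 1: diag=8, rhs=6; c'=3/8, d'=3/4
row 2: denom=8−3·3/8=55/8; d'=(-12−3·3/4)/(55/8)=-114/55
row 3: denom=8−1·8/55=432/55; d'=(36−1·-114/55)/(432/55)=349/72
back: M3=349/72
back: M2=-114/55−8/55·349/72=-25/9
back: M1=3/4−3/8·-25/9=43/24
M: M0=0, M1=43/24, M2=-25/9, M3=349/72, M4=0
seg 0: a=4, c=M0/2=0, d=(M1−M0)/(6·1)=43/144, b=Δ0−h0·(2M0+M1)/6=-331/144
seg 1: a=2, c=M1/2=43/48, d=(M2−M1)/(6·3)=-329/1296, b=Δ1−h1·(2M1+M2)/6=-101/72
seg 2: a=-1, c=M2/2=-25/18, d=(M3−M2)/(6·1)=61/48, b=Δ2−h2·(2M2+M3)/6=-415/144
seg 3: a=-4, c=M3/2=349/144, d=(M4−M3)/(6·3)=-349/1296, b=Δ3−h3·(2M3+M4)/6=-133/72
t_q=17/4 → seg 2, τ=1/4; S=-1+-415/144·τ+-25/18·τ²+61/48·τ³=-5491/3072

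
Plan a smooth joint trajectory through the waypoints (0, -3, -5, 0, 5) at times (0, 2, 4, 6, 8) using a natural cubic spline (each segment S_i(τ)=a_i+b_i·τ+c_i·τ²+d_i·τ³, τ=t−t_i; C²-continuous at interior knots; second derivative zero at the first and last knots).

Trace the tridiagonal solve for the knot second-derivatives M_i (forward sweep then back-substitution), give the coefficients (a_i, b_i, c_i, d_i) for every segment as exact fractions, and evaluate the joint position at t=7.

Δ: Δ0=-3/2, Δ1=-1, Δ2=5/2, Δ3=5/2
row 1: diag=8, rhs=3; c'=1/4, d'=3/8
row 2: denom=8−2·1/4=15/2; d'=(21−2·3/8)/(15/2)=27/10
row 3: denom=8−2·4/15=112/15; d'=(0−2·27/10)/(112/15)=-81/112
back: M3=-81/112
back: M2=27/10−4/15·-81/112=81/28
back: M1=3/8−1/4·81/28=-39/112
M: M0=0, M1=-39/112, M2=81/28, M3=-81/112, M4=0
seg 0: a=0, c=M0/2=0, d=(M1−M0)/(6·2)=-13/448, b=Δ0−h0·(2M0+M1)/6=-155/112
seg 1: a=-3, c=M1/2=-39/224, d=(M2−M1)/(6·2)=121/448, b=Δ1−h1·(2M1+M2)/6=-97/56
seg 2: a=-5, c=M2/2=81/56, d=(M3−M2)/(6·2)=-135/448, b=Δ2−h2·(2M2+M3)/6=13/16
seg 3: a=0, c=M3/2=-81/224, d=(M4−M3)/(6·2)=27/448, b=Δ3−h3·(2M3+M4)/6=167/56
t_q=7 → seg 3, τ=1; S=0+167/56·τ+-81/224·τ²+27/448·τ³=1201/448

  seg 0: a=0 b=-155/112 c=0 d=-13/448
  seg 1: a=-3 b=-97/56 c=-39/224 d=121/448
  seg 2: a=-5 b=13/16 c=81/56 d=-135/448
  seg 3: a=0 b=167/56 c=-81/224 d=27/448
S(7) = 1201/448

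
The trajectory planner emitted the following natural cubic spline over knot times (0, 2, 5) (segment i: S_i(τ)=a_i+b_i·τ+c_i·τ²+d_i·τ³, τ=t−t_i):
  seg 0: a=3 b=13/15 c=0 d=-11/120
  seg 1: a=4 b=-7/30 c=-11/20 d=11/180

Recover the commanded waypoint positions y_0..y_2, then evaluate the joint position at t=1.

y_0 = S_0(0) = a_0 = 3
y_1 = S_1(0) = a_1 = 4
y_2 = S_1(3) = 0
t_q=1 is in segment 0 (τ=1); S_0(τ)=151/40

y_0=3 y_1=4 y_2=0
S(1) = 151/40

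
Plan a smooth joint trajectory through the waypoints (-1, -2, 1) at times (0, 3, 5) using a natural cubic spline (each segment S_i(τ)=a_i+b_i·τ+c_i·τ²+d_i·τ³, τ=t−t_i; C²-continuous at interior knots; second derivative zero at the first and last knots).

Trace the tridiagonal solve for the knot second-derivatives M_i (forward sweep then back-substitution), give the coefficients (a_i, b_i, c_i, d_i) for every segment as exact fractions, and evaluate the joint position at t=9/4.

  seg 0: a=-1 b=-53/60 c=0 d=11/180
  seg 1: a=-2 b=23/30 c=11/20 d=-11/120
S(9/4) = -2933/1280

Δ: Δ0=-1/3, Δ1=3/2
row 1: diag=10, rhs=11; c'=1/5, d'=11/10
back: M1=11/10
M: M0=0, M1=11/10, M2=0
seg 0: a=-1, c=M0/2=0, d=(M1−M0)/(6·3)=11/180, b=Δ0−h0·(2M0+M1)/6=-53/60
seg 1: a=-2, c=M1/2=11/20, d=(M2−M1)/(6·2)=-11/120, b=Δ1−h1·(2M1+M2)/6=23/30
t_q=9/4 → seg 0, τ=9/4; S=-1+-53/60·τ+0·τ²+11/180·τ³=-2933/1280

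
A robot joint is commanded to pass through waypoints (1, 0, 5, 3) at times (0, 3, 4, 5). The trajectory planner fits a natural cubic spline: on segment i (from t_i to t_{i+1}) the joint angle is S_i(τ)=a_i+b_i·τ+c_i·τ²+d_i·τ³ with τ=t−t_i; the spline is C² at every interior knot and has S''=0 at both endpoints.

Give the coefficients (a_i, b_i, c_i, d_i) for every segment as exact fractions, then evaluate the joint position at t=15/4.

Δ: Δ0=-1/3, Δ1=5, Δ2=-2
row 1: diag=8, rhs=32; c'=1/8, d'=4
row 2: denom=4−1·1/8=31/8; d'=(-42−1·4)/(31/8)=-368/31
back: M2=-368/31
back: M1=4−1/8·-368/31=170/31
M: M0=0, M1=170/31, M2=-368/31, M3=0
seg 0: a=1, c=M0/2=0, d=(M1−M0)/(6·3)=85/279, b=Δ0−h0·(2M0+M1)/6=-286/93
seg 1: a=0, c=M1/2=85/31, d=(M2−M1)/(6·1)=-269/93, b=Δ1−h1·(2M1+M2)/6=479/93
seg 2: a=5, c=M2/2=-184/31, d=(M3−M2)/(6·1)=184/93, b=Δ2−h2·(2M2+M3)/6=182/93
t_q=15/4 → seg 1, τ=3/4; S=0+479/93·τ+85/31·τ²+-269/93·τ³=8303/1984

  seg 0: a=1 b=-286/93 c=0 d=85/279
  seg 1: a=0 b=479/93 c=85/31 d=-269/93
  seg 2: a=5 b=182/93 c=-184/31 d=184/93
S(15/4) = 8303/1984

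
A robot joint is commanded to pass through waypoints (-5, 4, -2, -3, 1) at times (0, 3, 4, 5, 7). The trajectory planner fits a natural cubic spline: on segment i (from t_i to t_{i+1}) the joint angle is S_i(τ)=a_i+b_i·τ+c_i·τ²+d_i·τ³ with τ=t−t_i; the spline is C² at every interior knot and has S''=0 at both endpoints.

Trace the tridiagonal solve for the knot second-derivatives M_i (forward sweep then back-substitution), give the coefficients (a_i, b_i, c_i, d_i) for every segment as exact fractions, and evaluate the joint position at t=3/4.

  seg 0: a=-5 b=618/89 c=0 d=-39/89
  seg 1: a=4 b=-435/89 c=-351/89 d=252/89
  seg 2: a=-2 b=-381/89 c=405/89 d=-113/89
  seg 3: a=-3 b=90/89 c=66/89 d=-11/89
S(3/4) = 131/5696

Δ: Δ0=3, Δ1=-6, Δ2=-1, Δ3=2
row 1: diag=8, rhs=-54; c'=1/8, d'=-27/4
row 2: denom=4−1·1/8=31/8; d'=(30−1·-27/4)/(31/8)=294/31
row 3: denom=6−1·8/31=178/31; d'=(18−1·294/31)/(178/31)=132/89
back: M3=132/89
back: M2=294/31−8/31·132/89=810/89
back: M1=-27/4−1/8·810/89=-702/89
M: M0=0, M1=-702/89, M2=810/89, M3=132/89, M4=0
seg 0: a=-5, c=M0/2=0, d=(M1−M0)/(6·3)=-39/89, b=Δ0−h0·(2M0+M1)/6=618/89
seg 1: a=4, c=M1/2=-351/89, d=(M2−M1)/(6·1)=252/89, b=Δ1−h1·(2M1+M2)/6=-435/89
seg 2: a=-2, c=M2/2=405/89, d=(M3−M2)/(6·1)=-113/89, b=Δ2−h2·(2M2+M3)/6=-381/89
seg 3: a=-3, c=M3/2=66/89, d=(M4−M3)/(6·2)=-11/89, b=Δ3−h3·(2M3+M4)/6=90/89
t_q=3/4 → seg 0, τ=3/4; S=-5+618/89·τ+0·τ²+-39/89·τ³=131/5696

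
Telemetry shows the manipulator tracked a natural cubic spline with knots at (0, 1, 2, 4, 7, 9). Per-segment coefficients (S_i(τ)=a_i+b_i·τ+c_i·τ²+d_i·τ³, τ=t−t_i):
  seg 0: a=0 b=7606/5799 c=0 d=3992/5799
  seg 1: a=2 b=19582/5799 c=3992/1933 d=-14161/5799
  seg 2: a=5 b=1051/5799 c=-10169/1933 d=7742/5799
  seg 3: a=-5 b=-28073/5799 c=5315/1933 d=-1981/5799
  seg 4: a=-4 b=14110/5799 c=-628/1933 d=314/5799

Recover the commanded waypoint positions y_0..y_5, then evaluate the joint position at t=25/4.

y_0=0 y_1=2 y_2=5 y_3=-5 y_4=-4 y_5=0
S(25/4) = -725387/123712

y_0 = S_0(0) = a_0 = 0
y_1 = S_1(0) = a_1 = 2
y_2 = S_2(0) = a_2 = 5
y_3 = S_3(0) = a_3 = -5
y_4 = S_4(0) = a_4 = -4
y_5 = S_4(2) = 0
t_q=25/4 is in segment 3 (τ=9/4); S_3(τ)=-725387/123712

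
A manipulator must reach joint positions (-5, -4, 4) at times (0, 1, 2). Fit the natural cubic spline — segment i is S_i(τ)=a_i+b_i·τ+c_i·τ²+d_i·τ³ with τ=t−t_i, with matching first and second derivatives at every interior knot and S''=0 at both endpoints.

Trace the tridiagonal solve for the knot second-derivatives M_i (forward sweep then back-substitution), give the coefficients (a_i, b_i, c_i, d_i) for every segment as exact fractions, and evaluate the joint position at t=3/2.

Δ: Δ0=1, Δ1=8
row 1: diag=4, rhs=42; c'=1/4, d'=21/2
back: M1=21/2
M: M0=0, M1=21/2, M2=0
seg 0: a=-5, c=M0/2=0, d=(M1−M0)/(6·1)=7/4, b=Δ0−h0·(2M0+M1)/6=-3/4
seg 1: a=-4, c=M1/2=21/4, d=(M2−M1)/(6·1)=-7/4, b=Δ1−h1·(2M1+M2)/6=9/2
t_q=3/2 → seg 1, τ=1/2; S=-4+9/2·τ+21/4·τ²+-7/4·τ³=-21/32

  seg 0: a=-5 b=-3/4 c=0 d=7/4
  seg 1: a=-4 b=9/2 c=21/4 d=-7/4
S(3/2) = -21/32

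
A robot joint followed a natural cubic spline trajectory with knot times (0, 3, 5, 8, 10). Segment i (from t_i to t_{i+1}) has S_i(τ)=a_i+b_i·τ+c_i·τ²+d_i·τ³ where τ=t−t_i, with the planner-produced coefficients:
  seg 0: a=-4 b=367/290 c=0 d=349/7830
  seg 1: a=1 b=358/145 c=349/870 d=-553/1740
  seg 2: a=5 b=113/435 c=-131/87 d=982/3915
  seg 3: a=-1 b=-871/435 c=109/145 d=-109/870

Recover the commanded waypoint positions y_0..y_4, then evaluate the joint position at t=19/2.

y_0=-4 y_1=1 y_2=5 y_3=-1 y_4=-3
S(19/2) = -1269/464

y_0 = S_0(0) = a_0 = -4
y_1 = S_1(0) = a_1 = 1
y_2 = S_2(0) = a_2 = 5
y_3 = S_3(0) = a_3 = -1
y_4 = S_3(2) = -3
t_q=19/2 is in segment 3 (τ=3/2); S_3(τ)=-1269/464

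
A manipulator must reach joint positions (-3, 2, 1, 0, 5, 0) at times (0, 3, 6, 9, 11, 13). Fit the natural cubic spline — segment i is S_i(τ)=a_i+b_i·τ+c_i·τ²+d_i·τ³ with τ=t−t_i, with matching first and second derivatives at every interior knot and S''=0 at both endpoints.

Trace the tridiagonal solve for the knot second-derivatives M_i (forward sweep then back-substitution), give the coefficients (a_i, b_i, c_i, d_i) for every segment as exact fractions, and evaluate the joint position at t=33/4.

  seg 0: a=-3 b=367/174 c=0 d=-77/1566
  seg 1: a=2 b=68/87 c=-77/174 d=37/1566
  seg 2: a=1 b=-215/174 c=-20/87 d=277/1566
  seg 3: a=0 b=188/87 c=79/58 d=-415/696
  seg 4: a=5 b=79/174 c=-257/116 d=257/696
S(33/4) = -3449/3712

Δ: Δ0=5/3, Δ1=-1/3, Δ2=-1/3, Δ3=5/2, Δ4=-5/2
row 1: diag=12, rhs=-12; c'=1/4, d'=-1
row 2: denom=12−3·1/4=45/4; d'=(0−3·-1)/(45/4)=4/15
row 3: denom=10−3·4/15=46/5; d'=(17−3·4/15)/(46/5)=81/46
row 4: denom=8−2·5/23=174/23; d'=(-30−2·81/46)/(174/23)=-257/58
back: M4=-257/58
back: M3=81/46−5/23·-257/58=79/29
back: M2=4/15−4/15·79/29=-40/87
back: M1=-1−1/4·-40/87=-77/87
M: M0=0, M1=-77/87, M2=-40/87, M3=79/29, M4=-257/58, M5=0
seg 0: a=-3, c=M0/2=0, d=(M1−M0)/(6·3)=-77/1566, b=Δ0−h0·(2M0+M1)/6=367/174
seg 1: a=2, c=M1/2=-77/174, d=(M2−M1)/(6·3)=37/1566, b=Δ1−h1·(2M1+M2)/6=68/87
seg 2: a=1, c=M2/2=-20/87, d=(M3−M2)/(6·3)=277/1566, b=Δ2−h2·(2M2+M3)/6=-215/174
seg 3: a=0, c=M3/2=79/58, d=(M4−M3)/(6·2)=-415/696, b=Δ3−h3·(2M3+M4)/6=188/87
seg 4: a=5, c=M4/2=-257/116, d=(M5−M4)/(6·2)=257/696, b=Δ4−h4·(2M4+M5)/6=79/174
t_q=33/4 → seg 2, τ=9/4; S=1+-215/174·τ+-20/87·τ²+277/1566·τ³=-3449/3712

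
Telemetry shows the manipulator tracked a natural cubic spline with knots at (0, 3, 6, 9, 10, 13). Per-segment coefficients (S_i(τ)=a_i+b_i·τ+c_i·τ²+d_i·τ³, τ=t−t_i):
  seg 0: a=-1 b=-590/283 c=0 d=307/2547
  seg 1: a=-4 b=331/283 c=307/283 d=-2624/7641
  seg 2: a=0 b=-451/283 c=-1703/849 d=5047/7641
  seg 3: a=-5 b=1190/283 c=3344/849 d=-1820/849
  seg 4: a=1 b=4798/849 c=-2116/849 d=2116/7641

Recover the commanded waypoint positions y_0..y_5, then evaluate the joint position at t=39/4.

y_0 = S_0(0) = a_0 = -1
y_1 = S_1(0) = a_1 = -4
y_2 = S_2(0) = a_2 = 0
y_3 = S_3(0) = a_3 = -5
y_4 = S_4(0) = a_4 = 1
y_5 = S_4(3) = 3
t_q=39/4 is in segment 3 (τ=3/4); S_3(τ)=-2423/4528

y_0=-1 y_1=-4 y_2=0 y_3=-5 y_4=1 y_5=3
S(39/4) = -2423/4528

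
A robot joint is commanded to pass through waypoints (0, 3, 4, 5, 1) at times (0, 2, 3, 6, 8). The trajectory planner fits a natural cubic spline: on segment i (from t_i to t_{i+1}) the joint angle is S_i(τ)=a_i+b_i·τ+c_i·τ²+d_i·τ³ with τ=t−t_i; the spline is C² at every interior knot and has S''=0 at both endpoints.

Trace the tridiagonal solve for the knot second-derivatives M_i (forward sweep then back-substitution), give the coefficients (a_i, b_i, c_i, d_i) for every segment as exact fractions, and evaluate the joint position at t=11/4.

  seg 0: a=0 b=2087/1248 c=0 d=-215/4992
  seg 1: a=3 b=721/624 c=-215/832 d=257/2496
  seg 2: a=4 b=2365/2496 c=21/416 d=-49/576
  seg 3: a=5 b=-653/624 c=-595/832 d=595/4992
S(11/4) = 200461/53248

Δ: Δ0=3/2, Δ1=1, Δ2=1/3, Δ3=-2
row 1: diag=6, rhs=-3; c'=1/6, d'=-1/2
row 2: denom=8−1·1/6=47/6; d'=(-4−1·-1/2)/(47/6)=-21/47
row 3: denom=10−3·18/47=416/47; d'=(-14−3·-21/47)/(416/47)=-595/416
back: M3=-595/416
back: M2=-21/47−18/47·-595/416=21/208
back: M1=-1/2−1/6·21/208=-215/416
M: M0=0, M1=-215/416, M2=21/208, M3=-595/416, M4=0
seg 0: a=0, c=M0/2=0, d=(M1−M0)/(6·2)=-215/4992, b=Δ0−h0·(2M0+M1)/6=2087/1248
seg 1: a=3, c=M1/2=-215/832, d=(M2−M1)/(6·1)=257/2496, b=Δ1−h1·(2M1+M2)/6=721/624
seg 2: a=4, c=M2/2=21/416, d=(M3−M2)/(6·3)=-49/576, b=Δ2−h2·(2M2+M3)/6=2365/2496
seg 3: a=5, c=M3/2=-595/832, d=(M4−M3)/(6·2)=595/4992, b=Δ3−h3·(2M3+M4)/6=-653/624
t_q=11/4 → seg 1, τ=3/4; S=3+721/624·τ+-215/832·τ²+257/2496·τ³=200461/53248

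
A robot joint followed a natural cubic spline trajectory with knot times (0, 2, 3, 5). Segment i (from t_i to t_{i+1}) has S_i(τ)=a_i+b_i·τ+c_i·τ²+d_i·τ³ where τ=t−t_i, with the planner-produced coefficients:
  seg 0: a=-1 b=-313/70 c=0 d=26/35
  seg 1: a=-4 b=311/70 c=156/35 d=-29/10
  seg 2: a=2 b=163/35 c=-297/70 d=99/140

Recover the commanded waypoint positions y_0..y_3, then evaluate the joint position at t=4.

y_0=-1 y_1=-4 y_2=2 y_3=0
S(4) = 437/140

y_0 = S_0(0) = a_0 = -1
y_1 = S_1(0) = a_1 = -4
y_2 = S_2(0) = a_2 = 2
y_3 = S_2(2) = 0
t_q=4 is in segment 2 (τ=1); S_2(τ)=437/140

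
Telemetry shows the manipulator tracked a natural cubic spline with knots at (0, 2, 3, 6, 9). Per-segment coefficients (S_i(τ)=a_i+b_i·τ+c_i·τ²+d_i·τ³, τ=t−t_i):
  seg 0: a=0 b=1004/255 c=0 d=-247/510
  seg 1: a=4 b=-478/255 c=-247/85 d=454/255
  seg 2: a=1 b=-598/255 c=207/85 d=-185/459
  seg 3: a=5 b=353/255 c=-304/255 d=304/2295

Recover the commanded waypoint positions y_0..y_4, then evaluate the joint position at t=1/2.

y_0 = S_0(0) = a_0 = 0
y_1 = S_1(0) = a_1 = 4
y_2 = S_2(0) = a_2 = 1
y_3 = S_3(0) = a_3 = 5
y_4 = S_3(3) = 2
t_q=1/2 is in segment 0 (τ=1/2); S_0(τ)=519/272

y_0=0 y_1=4 y_2=1 y_3=5 y_4=2
S(1/2) = 519/272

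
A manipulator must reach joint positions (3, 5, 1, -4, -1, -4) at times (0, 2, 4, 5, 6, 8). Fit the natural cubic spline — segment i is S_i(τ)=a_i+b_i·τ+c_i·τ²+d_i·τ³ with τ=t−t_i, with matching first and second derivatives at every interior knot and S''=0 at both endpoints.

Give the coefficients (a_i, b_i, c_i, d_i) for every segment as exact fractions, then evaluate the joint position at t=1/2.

Δ: Δ0=1, Δ1=-2, Δ2=-5, Δ3=3, Δ4=-3/2
row 1: diag=8, rhs=-18; c'=1/4, d'=-9/4
row 2: denom=6−2·1/4=11/2; d'=(-18−2·-9/4)/(11/2)=-27/11
row 3: denom=4−1·2/11=42/11; d'=(48−1·-27/11)/(42/11)=185/14
row 4: denom=6−1·11/42=241/42; d'=(-27−1·185/14)/(241/42)=-1689/241
back: M4=-1689/241
back: M3=185/14−11/42·-1689/241=3627/241
back: M2=-27/11−2/11·3627/241=-1251/241
back: M1=-9/4−1/4·-1251/241=-459/482
M: M0=0, M1=-459/482, M2=-1251/241, M3=3627/241, M4=-1689/241, M5=0
seg 0: a=3, c=M0/2=0, d=(M1−M0)/(6·2)=-153/1928, b=Δ0−h0·(2M0+M1)/6=635/482
seg 1: a=5, c=M1/2=-459/964, d=(M2−M1)/(6·2)=-681/1928, b=Δ1−h1·(2M1+M2)/6=88/241
seg 2: a=1, c=M2/2=-1251/482, d=(M3−M2)/(6·1)=813/241, b=Δ2−h2·(2M2+M3)/6=-2785/482
seg 3: a=-4, c=M3/2=3627/482, d=(M4−M3)/(6·1)=-886/241, b=Δ3−h3·(2M3+M4)/6=-409/482
seg 4: a=-1, c=M4/2=-1689/482, d=(M5−M4)/(6·2)=563/964, b=Δ4−h4·(2M4+M5)/6=1529/482
t_q=1/2 → seg 0, τ=1/2; S=3+635/482·τ+0·τ²+-153/1928·τ³=56279/15424

  seg 0: a=3 b=635/482 c=0 d=-153/1928
  seg 1: a=5 b=88/241 c=-459/964 d=-681/1928
  seg 2: a=1 b=-2785/482 c=-1251/482 d=813/241
  seg 3: a=-4 b=-409/482 c=3627/482 d=-886/241
  seg 4: a=-1 b=1529/482 c=-1689/482 d=563/964
S(1/2) = 56279/15424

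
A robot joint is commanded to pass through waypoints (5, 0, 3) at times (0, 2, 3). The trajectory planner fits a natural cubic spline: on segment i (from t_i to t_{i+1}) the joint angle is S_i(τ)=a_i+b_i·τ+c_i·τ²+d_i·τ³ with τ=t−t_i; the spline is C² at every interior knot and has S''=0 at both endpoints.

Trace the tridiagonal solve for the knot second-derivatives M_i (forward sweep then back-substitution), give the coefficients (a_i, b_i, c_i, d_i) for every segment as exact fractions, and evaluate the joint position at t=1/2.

  seg 0: a=5 b=-13/3 c=0 d=11/24
  seg 1: a=0 b=7/6 c=11/4 d=-11/12
S(1/2) = 185/64

Δ: Δ0=-5/2, Δ1=3
row 1: diag=6, rhs=33; c'=1/6, d'=11/2
back: M1=11/2
M: M0=0, M1=11/2, M2=0
seg 0: a=5, c=M0/2=0, d=(M1−M0)/(6·2)=11/24, b=Δ0−h0·(2M0+M1)/6=-13/3
seg 1: a=0, c=M1/2=11/4, d=(M2−M1)/(6·1)=-11/12, b=Δ1−h1·(2M1+M2)/6=7/6
t_q=1/2 → seg 0, τ=1/2; S=5+-13/3·τ+0·τ²+11/24·τ³=185/64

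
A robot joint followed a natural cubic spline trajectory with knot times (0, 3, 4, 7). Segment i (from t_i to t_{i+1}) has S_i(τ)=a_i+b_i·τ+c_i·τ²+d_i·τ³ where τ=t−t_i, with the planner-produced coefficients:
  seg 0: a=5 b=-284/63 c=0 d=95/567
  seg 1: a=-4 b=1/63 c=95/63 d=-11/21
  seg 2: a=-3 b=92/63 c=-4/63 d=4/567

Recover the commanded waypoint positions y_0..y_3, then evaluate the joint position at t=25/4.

y_0=5 y_1=-4 y_2=-3 y_3=1
S(25/4) = 5/112

y_0 = S_0(0) = a_0 = 5
y_1 = S_1(0) = a_1 = -4
y_2 = S_2(0) = a_2 = -3
y_3 = S_2(3) = 1
t_q=25/4 is in segment 2 (τ=9/4); S_2(τ)=5/112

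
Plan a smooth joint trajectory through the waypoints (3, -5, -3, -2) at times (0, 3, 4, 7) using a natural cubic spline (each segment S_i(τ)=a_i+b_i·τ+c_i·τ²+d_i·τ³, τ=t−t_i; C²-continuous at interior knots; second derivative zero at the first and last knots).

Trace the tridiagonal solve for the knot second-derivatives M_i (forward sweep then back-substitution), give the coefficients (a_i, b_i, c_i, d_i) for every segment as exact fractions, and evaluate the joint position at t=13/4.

Δ: Δ0=-8/3, Δ1=2, Δ2=1/3
row 1: diag=8, rhs=28; c'=1/8, d'=7/2
row 2: denom=8−1·1/8=63/8; d'=(-10−1·7/2)/(63/8)=-12/7
back: M2=-12/7
back: M1=7/2−1/8·-12/7=26/7
M: M0=0, M1=26/7, M2=-12/7, M3=0
seg 0: a=3, c=M0/2=0, d=(M1−M0)/(6·3)=13/63, b=Δ0−h0·(2M0+M1)/6=-95/21
seg 1: a=-5, c=M1/2=13/7, d=(M2−M1)/(6·1)=-19/21, b=Δ1−h1·(2M1+M2)/6=22/21
seg 2: a=-3, c=M2/2=-6/7, d=(M3−M2)/(6·3)=2/21, b=Δ2−h2·(2M2+M3)/6=43/21
t_q=13/4 → seg 1, τ=1/4; S=-5+22/21·τ+13/7·τ²+-19/21·τ³=-2077/448

  seg 0: a=3 b=-95/21 c=0 d=13/63
  seg 1: a=-5 b=22/21 c=13/7 d=-19/21
  seg 2: a=-3 b=43/21 c=-6/7 d=2/21
S(13/4) = -2077/448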